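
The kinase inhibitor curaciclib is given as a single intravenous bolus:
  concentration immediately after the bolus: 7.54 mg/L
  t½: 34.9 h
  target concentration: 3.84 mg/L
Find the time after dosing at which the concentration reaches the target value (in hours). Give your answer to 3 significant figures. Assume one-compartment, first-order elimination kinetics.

34.0 h

k = ln2 / t½ = 0.693147 / 34.9 = 0.01986 h⁻¹
t = ln(C₀ / C) / k = ln(7.540 / 3.84) / 0.01986
  = ln(1.964) / 0.01986 = 0.6750 / 0.01986 = 33.99 h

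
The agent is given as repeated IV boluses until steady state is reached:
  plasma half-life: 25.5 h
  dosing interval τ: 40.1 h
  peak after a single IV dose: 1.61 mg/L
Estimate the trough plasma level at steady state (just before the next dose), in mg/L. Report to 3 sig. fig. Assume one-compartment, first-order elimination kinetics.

k = ln2 / t½ = 0.693147 / 25.5 = 0.02718 h⁻¹
e^(−kτ) = e^(−0.02718 × 40.1) = 0.3362
Accumulation ratio R = 1 / (1 − e^(−kτ)) = 1 / (1 − 0.3362) = 1.506
Steady-state trough = C₀ × R × e^(−kτ) = 1.61 × 1.506 × 0.3362 = 0.8152 mg/L

0.815 mg/L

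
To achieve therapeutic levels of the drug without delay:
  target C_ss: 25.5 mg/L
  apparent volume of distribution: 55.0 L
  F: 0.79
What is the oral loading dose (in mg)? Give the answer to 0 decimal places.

1775 mg

LD = Css × Vd / F = 25.5 × 55.0 / 0.79 = 1775 mg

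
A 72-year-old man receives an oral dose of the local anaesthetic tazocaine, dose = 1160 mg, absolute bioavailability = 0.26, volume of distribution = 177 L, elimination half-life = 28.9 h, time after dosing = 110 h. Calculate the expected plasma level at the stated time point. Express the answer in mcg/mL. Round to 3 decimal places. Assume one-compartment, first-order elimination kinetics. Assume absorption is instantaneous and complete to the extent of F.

0.122 mcg/mL

Amount reaching circulation = F × Dose = 0.26 × 1160 = 301.6 mg
C₀ = F·Dose / Vd = 301.6 / 177 = 1.704 mg/L
k = ln2 / t½ = 0.693147 / 28.9 = 0.02398 h⁻¹
C = C₀ · e^(−k·t) = 1.704 × e^(−0.02398 × 110)
  = 1.704 × 0.07152 = 0.1219 mg/L
(0.1219 mg/L = 0.1219 mcg/mL)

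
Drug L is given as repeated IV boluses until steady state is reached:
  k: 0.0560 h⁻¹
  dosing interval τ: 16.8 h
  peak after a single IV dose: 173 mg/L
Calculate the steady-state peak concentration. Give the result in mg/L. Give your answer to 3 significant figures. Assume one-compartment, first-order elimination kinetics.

284 mg/L

e^(−kτ) = e^(−0.05600 × 16.8) = 0.3903
Accumulation ratio R = 1 / (1 − e^(−kτ)) = 1 / (1 − 0.3903) = 1.640
Steady-state peak = C₀ × R = 173 × 1.640 = 283.7 mg/L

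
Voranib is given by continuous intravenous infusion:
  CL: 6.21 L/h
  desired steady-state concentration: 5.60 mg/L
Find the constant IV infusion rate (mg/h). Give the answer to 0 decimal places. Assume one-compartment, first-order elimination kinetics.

At steady state, infusion rate R₀ = Css × CL = 5.60 × 6.210 = 34.78 mg/h

35 mg/h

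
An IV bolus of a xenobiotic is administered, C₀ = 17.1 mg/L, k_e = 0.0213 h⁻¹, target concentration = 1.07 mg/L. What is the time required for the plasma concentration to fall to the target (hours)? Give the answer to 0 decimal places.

t = ln(C₀ / C) / k = ln(17.10 / 1.07) / 0.02130
  = ln(15.98) / 0.02130 = 2.771 / 0.02130 = 130.1 h

130 h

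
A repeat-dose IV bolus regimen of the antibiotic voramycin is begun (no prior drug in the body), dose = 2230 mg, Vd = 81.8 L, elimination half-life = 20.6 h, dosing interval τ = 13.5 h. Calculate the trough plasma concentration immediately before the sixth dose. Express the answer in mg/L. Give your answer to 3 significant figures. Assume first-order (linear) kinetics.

42.5 mg/L

C₀ per dose = Dose / Vd = 2230 / 81.8 = 27.26 mg/L
k = ln2 / t½ = 0.693147 / 20.6 = 0.03365 h⁻¹
Fraction remaining after one interval: r = e^(−kτ) = e^(−0.03365 × 13.5) = 0.6349
Before dose 6, 5 doses have been given (aged 1τ, 2τ, 3τ, 4τ, 5τ).
C_trough = C₀ × (r + r² + … + r^5) = C₀ × r(1−r^5)/(1−r)
        = 27.26 × 0.6349 × (1 − 0.1032) / (1 − 0.6349) = 42.51 mg/L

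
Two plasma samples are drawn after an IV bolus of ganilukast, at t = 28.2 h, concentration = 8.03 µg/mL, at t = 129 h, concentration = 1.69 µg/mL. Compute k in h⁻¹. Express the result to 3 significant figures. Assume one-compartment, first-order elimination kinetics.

0.0155 h⁻¹

k = ln(C₁/C₂) / (t₂ − t₁) = ln(8.03/1.69) / (129 − 28.2)
  = 1.558 / 100.8 = 0.01546 h⁻¹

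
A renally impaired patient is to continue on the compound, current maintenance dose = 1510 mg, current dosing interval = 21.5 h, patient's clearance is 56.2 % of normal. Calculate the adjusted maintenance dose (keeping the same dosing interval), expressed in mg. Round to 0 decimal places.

849 mg

To keep the same average steady-state level, dosing rate must scale with clearance.
CL ratio = 56.2 / 100 = 0.5620
New dose (same interval) = 1510 × 0.5620 = 848.6 mg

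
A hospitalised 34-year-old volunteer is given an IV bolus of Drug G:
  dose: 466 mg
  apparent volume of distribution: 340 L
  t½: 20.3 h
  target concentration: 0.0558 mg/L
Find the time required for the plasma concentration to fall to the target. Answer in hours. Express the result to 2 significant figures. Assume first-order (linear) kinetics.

C₀ = Dose / Vd = 466.0 / 340 = 1.371 mg/L
k = ln2 / t½ = 0.693147 / 20.3 = 0.03415 h⁻¹
t = ln(C₀ / C) / k = ln(1.371 / 0.0558) / 0.03415
  = ln(24.57) / 0.03415 = 3.202 / 0.03415 = 93.76 h

94 h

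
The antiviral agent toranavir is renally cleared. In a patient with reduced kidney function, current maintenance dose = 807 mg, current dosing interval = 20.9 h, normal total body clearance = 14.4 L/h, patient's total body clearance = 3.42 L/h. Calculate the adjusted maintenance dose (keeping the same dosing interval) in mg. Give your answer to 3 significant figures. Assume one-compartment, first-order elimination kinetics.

192 mg

To keep the same average steady-state level, dosing rate must scale with clearance.
CL ratio = 3.42 / 14.4 = 0.2375
New dose (same interval) = 807 × 0.2375 = 191.7 mg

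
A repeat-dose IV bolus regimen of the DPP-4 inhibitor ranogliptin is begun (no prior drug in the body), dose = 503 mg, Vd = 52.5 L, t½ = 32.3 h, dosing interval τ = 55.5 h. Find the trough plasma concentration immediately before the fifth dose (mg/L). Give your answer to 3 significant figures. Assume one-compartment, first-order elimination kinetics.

C₀ per dose = Dose / Vd = 503 / 52.5 = 9.581 mg/L
k = ln2 / t½ = 0.693147 / 32.3 = 0.02146 h⁻¹
Fraction remaining after one interval: r = e^(−kτ) = e^(−0.02146 × 55.5) = 0.3039
Before dose 5, 4 doses have been given (aged 1τ, 2τ, 3τ, 4τ).
C_trough = C₀ × (r + r² + … + r^4) = C₀ × r(1−r^4)/(1−r)
        = 9.581 × 0.3039 × (1 − 0.008529) / (1 − 0.3039) = 4.147 mg/L

4.15 mg/L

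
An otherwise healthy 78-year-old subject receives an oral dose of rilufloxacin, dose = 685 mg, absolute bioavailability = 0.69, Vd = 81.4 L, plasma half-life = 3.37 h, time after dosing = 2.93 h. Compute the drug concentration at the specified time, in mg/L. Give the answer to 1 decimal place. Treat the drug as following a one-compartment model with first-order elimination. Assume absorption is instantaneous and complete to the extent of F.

3.2 mg/L

Amount reaching circulation = F × Dose = 0.69 × 685.0 = 472.7 mg
C₀ = F·Dose / Vd = 472.7 / 81.4 = 5.807 mg/L
k = ln2 / t½ = 0.693147 / 3.37 = 0.2057 h⁻¹
C = C₀ · e^(−k·t) = 5.807 × e^(−0.2057 × 2.93)
  = 5.807 × 0.5473 = 3.178 mg/L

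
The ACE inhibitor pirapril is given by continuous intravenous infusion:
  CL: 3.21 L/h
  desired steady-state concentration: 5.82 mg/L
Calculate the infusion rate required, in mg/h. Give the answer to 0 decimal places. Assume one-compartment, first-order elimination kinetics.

19 mg/h

At steady state, infusion rate R₀ = Css × CL = 5.82 × 3.210 = 18.68 mg/h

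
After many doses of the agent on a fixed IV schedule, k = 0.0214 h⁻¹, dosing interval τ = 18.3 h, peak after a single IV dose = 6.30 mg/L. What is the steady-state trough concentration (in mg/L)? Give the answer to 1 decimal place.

13.1 mg/L

e^(−kτ) = e^(−0.02140 × 18.3) = 0.6760
Accumulation ratio R = 1 / (1 − e^(−kτ)) = 1 / (1 − 0.6760) = 3.086
Steady-state trough = C₀ × R × e^(−kτ) = 6.30 × 3.086 × 0.6760 = 13.14 mg/L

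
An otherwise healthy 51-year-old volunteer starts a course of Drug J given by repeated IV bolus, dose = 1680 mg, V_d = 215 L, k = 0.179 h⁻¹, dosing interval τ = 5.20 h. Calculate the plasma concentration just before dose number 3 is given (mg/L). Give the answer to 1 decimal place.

4.3 mg/L

C₀ per dose = Dose / Vd = 1680 / 215 = 7.814 mg/L
Fraction remaining after one interval: r = e^(−kτ) = e^(−0.1790 × 5.20) = 0.3942
Before dose 3, 2 doses have been given (aged 1τ, 2τ).
C_trough = C₀ × (r + r²) = 7.814 × (0.3942 + 0.1554) = 4.295 mg/L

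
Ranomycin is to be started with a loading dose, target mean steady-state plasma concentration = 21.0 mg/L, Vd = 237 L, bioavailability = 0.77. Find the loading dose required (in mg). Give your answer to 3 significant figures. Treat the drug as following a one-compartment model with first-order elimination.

6460 mg

LD = Css × Vd / F = 21.0 × 237 / 0.77 = 6464 mg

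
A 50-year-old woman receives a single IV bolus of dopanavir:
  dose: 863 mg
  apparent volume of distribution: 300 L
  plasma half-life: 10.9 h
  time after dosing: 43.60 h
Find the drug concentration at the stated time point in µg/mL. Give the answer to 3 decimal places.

C₀ = Dose / Vd = 863.0 / 300 = 2.877 mg/L
k = ln2 / t½ = 0.693147 / 10.9 = 0.06359 h⁻¹
t / t½ = 43.60 / 10.9 = 4 half-lives
C = C₀ × (1/2)^4 = 2.877 × 0.06250 = 0.1798 mg/L
(0.1798 mg/L = 0.1798 µg/mL)

0.180 µg/mL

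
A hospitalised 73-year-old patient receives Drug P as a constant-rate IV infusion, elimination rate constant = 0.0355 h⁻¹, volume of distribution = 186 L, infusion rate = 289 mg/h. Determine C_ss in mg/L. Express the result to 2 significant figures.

44 mg/L

CL = k × Vd = 0.03550 × 186 = 6.603 L/h
At steady state Css = R₀ / CL = 289 / 6.603 = 43.77 mg/L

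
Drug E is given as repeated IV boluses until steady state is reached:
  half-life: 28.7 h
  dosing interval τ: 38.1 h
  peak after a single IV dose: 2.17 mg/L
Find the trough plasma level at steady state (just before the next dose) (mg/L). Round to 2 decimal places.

1.44 mg/L

k = ln2 / t½ = 0.693147 / 28.7 = 0.02415 h⁻¹
e^(−kτ) = e^(−0.02415 × 38.1) = 0.3985
Accumulation ratio R = 1 / (1 − e^(−kτ)) = 1 / (1 − 0.3985) = 1.663
Steady-state trough = C₀ × R × e^(−kτ) = 2.17 × 1.663 × 0.3985 = 1.438 mg/L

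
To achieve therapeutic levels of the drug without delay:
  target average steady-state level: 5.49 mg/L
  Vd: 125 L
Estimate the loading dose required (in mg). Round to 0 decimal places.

686 mg

LD = Css × Vd = 5.49 × 125 = 686.3 mg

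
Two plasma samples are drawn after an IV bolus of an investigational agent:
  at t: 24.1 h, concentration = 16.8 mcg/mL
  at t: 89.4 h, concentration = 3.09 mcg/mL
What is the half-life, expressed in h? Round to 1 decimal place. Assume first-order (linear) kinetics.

26.7 h

k = ln(C₁/C₂) / (t₂ − t₁) = ln(16.8/3.09) / (89.4 − 24.1)
  = 1.693 / 65.30 = 0.02593 h⁻¹
t½ = ln2 / k = 0.693147 / 0.02593 = 26.73 h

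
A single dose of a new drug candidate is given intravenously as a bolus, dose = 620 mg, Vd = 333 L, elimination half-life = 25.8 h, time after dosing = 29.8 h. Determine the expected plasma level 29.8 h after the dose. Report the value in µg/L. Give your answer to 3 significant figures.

C₀ = Dose / Vd = 620.0 / 333 = 1.862 mg/L
k = ln2 / t½ = 0.693147 / 25.8 = 0.02687 h⁻¹
C = C₀ · e^(−k·t) = 1.862 × e^(−0.02687 × 29.8)
  = 1.862 × 0.4490 = 0.8360 mg/L
Convert: 0.8360 mg/L × 1000 = 836.0 µg/L

836 µg/L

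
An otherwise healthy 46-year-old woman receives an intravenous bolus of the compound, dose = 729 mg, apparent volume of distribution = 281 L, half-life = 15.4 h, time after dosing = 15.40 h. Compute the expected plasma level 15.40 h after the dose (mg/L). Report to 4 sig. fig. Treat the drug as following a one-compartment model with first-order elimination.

1.297 mg/L

C₀ = Dose / Vd = 729.0 / 281 = 2.594 mg/L
k = ln2 / t½ = 0.693147 / 15.4 = 0.04501 h⁻¹
t / t½ = 15.40 / 15.4 = 1 half-lives
C = C₀ × (1/2)^1 = 2.594 × 0.5000 = 1.297 mg/L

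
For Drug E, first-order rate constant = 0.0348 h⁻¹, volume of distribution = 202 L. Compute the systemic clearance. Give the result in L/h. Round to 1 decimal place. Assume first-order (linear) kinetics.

7.0 L/h

CL = k × Vd = 0.0348 × 202 = 7.030 L/h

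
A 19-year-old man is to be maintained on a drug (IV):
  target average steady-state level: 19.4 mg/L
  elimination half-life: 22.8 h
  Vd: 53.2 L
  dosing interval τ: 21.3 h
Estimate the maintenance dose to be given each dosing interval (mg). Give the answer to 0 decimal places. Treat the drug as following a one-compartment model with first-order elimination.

668 mg

k = ln2 / t½ = 0.693147 / 22.8 = 0.03040 h⁻¹
CL = k × Vd = 0.03040 × 53.2 = 1.617 L/h
At steady state, Dose/τ = Css × CL.
Dose = Css × CL × τ = 19.4 × 1.617 × 21.3 = 668.2 mg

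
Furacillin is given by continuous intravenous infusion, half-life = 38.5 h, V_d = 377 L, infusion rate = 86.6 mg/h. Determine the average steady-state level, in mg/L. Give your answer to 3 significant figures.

12.8 mg/L

k = ln2 / t½ = 0.693147 / 38.5 = 0.01800 h⁻¹
CL = k × Vd = 0.01800 × 377 = 6.786 L/h
At steady state Css = R₀ / CL = 86.6 / 6.786 = 12.76 mg/L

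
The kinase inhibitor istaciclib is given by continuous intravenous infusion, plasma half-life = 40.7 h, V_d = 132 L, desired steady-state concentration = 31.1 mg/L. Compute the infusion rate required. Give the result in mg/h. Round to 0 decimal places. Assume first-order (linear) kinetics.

k = ln2 / t½ = 0.693147 / 40.7 = 0.01703 h⁻¹
CL = k × Vd = 0.01703 × 132 = 2.248 L/h
At steady state, infusion rate R₀ = Css × CL = 31.1 × 2.248 = 69.91 mg/h

70 mg/h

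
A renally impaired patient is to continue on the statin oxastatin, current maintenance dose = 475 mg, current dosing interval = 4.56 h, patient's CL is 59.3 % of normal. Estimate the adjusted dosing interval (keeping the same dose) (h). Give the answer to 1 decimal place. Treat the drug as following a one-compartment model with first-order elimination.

To keep the same average steady-state level, dosing rate must scale with clearance.
CL ratio = 59.3 / 100 = 0.5930
New interval (same dose) = 4.56 / 0.5930 = 7.690 h

7.7 h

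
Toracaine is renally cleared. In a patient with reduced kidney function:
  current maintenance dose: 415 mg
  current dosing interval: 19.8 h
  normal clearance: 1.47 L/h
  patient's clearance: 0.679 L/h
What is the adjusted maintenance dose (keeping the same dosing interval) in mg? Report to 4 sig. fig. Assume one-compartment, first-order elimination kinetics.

To keep the same average steady-state level, dosing rate must scale with clearance.
CL ratio = 0.679 / 1.47 = 0.4619
New dose (same interval) = 415 × 0.4619 = 191.7 mg

191.7 mg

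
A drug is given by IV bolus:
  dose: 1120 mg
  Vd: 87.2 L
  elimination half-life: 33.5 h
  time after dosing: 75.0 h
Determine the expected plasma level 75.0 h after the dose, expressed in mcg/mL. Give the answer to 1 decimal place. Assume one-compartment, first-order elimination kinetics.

2.7 mcg/mL

C₀ = Dose / Vd = 1120 / 87.2 = 12.84 mg/L
k = ln2 / t½ = 0.693147 / 33.5 = 0.02069 h⁻¹
C = C₀ · e^(−k·t) = 12.84 × e^(−0.02069 × 75.0)
  = 12.84 × 0.2119 = 2.721 mg/L
(2.721 mg/L = 2.721 mcg/mL)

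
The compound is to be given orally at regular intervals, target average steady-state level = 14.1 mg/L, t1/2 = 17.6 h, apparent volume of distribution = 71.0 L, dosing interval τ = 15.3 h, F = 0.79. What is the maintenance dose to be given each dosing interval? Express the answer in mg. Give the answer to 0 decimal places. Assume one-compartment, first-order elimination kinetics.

764 mg

k = ln2 / t½ = 0.693147 / 17.6 = 0.03938 h⁻¹
CL = k × Vd = 0.03938 × 71.0 = 2.796 L/h
At steady state, F × (Dose/τ) = Css × CL.
Dose = Css × CL × τ / F = 14.1 × 2.796 × 15.3 / 0.79 = 763.5 mg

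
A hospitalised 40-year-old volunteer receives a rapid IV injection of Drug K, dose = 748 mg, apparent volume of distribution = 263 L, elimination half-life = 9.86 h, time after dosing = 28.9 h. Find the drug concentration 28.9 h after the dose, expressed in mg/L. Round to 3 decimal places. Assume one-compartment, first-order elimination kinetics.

C₀ = Dose / Vd = 748.0 / 263 = 2.844 mg/L
k = ln2 / t½ = 0.693147 / 9.86 = 0.07030 h⁻¹
C = C₀ · e^(−k·t) = 2.844 × e^(−0.07030 × 28.9)
  = 2.844 × 0.1311 = 0.3728 mg/L

0.373 mg/L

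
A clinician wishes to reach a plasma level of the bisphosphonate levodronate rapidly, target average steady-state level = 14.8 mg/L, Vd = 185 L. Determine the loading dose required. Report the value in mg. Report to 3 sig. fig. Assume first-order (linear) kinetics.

LD = Css × Vd = 14.8 × 185 = 2738 mg

2740 mg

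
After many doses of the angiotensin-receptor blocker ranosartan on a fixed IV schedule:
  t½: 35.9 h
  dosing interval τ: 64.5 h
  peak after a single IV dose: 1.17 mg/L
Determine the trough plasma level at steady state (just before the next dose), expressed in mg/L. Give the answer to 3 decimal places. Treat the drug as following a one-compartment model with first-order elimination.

0.473 mg/L

k = ln2 / t½ = 0.693147 / 35.9 = 0.01931 h⁻¹
e^(−kτ) = e^(−0.01931 × 64.5) = 0.2878
Accumulation ratio R = 1 / (1 − e^(−kτ)) = 1 / (1 − 0.2878) = 1.404
Steady-state trough = C₀ × R × e^(−kτ) = 1.17 × 1.404 × 0.2878 = 0.4728 mg/L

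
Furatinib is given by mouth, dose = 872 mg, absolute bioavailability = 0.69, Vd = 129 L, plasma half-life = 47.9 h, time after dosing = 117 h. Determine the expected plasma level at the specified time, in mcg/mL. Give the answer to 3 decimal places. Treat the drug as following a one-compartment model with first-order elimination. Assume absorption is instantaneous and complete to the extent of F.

0.858 mcg/mL

Amount reaching circulation = F × Dose = 0.69 × 872.0 = 601.7 mg
C₀ = F·Dose / Vd = 601.7 / 129 = 4.664 mg/L
k = ln2 / t½ = 0.693147 / 47.9 = 0.01447 h⁻¹
C = C₀ · e^(−k·t) = 4.664 × e^(−0.01447 × 117)
  = 4.664 × 0.1840 = 0.8582 mg/L
(0.8582 mg/L = 0.8582 mcg/mL)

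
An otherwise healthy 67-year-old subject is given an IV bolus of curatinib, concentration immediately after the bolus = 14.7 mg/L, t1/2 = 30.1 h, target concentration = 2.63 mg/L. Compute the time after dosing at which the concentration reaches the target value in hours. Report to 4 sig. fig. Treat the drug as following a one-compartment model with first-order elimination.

74.73 h

k = ln2 / t½ = 0.693147 / 30.1 = 0.02303 h⁻¹
t = ln(C₀ / C) / k = ln(14.70 / 2.63) / 0.02303
  = ln(5.589) / 0.02303 = 1.721 / 0.02303 = 74.73 h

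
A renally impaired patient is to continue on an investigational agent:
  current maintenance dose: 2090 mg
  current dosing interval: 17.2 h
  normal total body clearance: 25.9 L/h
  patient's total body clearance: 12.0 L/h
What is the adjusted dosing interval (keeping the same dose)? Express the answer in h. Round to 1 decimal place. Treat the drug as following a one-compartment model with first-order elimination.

37.1 h

To keep the same average steady-state level, dosing rate must scale with clearance.
CL ratio = 12.0 / 25.9 = 0.4633
New interval (same dose) = 17.2 / 0.4633 = 37.12 h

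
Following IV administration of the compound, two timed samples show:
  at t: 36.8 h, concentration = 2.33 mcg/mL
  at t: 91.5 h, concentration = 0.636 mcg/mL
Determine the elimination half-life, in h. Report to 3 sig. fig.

29.2 h

k = ln(C₁/C₂) / (t₂ − t₁) = ln(2.33/0.636) / (91.5 − 36.8)
  = 1.298 / 54.70 = 0.02373 h⁻¹
t½ = ln2 / k = 0.693147 / 0.02373 = 29.21 h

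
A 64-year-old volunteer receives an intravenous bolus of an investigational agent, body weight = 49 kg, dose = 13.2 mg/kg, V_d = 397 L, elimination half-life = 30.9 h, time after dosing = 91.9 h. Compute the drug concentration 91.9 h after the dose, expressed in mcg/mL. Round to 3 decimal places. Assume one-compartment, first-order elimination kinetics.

Total dose = 13.2 × 49 = 646.8 mg
C₀ = Dose / Vd = 646.8 / 397 = 1.629 mg/L
k = ln2 / t½ = 0.693147 / 30.9 = 0.02243 h⁻¹
C = C₀ · e^(−k·t) = 1.629 × e^(−0.02243 × 91.9)
  = 1.629 × 0.1273 = 0.2074 mg/L
(0.2074 mg/L = 0.2074 mcg/mL)

0.207 mcg/mL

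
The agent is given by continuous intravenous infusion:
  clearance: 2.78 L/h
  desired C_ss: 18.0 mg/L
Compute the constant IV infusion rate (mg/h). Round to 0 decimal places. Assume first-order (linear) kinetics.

50 mg/h

At steady state, infusion rate R₀ = Css × CL = 18.0 × 2.780 = 50.04 mg/h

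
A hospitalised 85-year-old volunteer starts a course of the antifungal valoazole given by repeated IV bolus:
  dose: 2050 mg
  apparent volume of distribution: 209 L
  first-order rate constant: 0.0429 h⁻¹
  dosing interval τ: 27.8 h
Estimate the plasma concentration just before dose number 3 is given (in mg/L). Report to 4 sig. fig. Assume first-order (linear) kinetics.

C₀ per dose = Dose / Vd = 2050 / 209 = 9.809 mg/L
Fraction remaining after one interval: r = e^(−kτ) = e^(−0.04290 × 27.8) = 0.3034
Before dose 3, 2 doses have been given (aged 1τ, 2τ).
C_trough = C₀ × (r + r²) = 9.809 × (0.3034 + 0.09205) = 3.879 mg/L

3.879 mg/L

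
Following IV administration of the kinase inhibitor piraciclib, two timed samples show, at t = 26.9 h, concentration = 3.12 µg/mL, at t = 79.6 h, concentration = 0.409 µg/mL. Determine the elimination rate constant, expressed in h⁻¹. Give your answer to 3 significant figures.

0.0386 h⁻¹

k = ln(C₁/C₂) / (t₂ − t₁) = ln(3.12/0.409) / (79.6 − 26.9)
  = 2.032 / 52.70 = 0.03856 h⁻¹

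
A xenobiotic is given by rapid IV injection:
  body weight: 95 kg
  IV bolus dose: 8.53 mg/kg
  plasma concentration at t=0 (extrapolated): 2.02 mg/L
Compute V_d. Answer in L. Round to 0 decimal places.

401 L

Dose = 8.53 × 95 = 810.4 mg
Vd = Dose / C₀ = 810.4 / 2.02 = 401.2 L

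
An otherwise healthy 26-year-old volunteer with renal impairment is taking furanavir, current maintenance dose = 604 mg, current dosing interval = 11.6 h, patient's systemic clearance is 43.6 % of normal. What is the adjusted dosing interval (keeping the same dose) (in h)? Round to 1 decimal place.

26.6 h

To keep the same average steady-state level, dosing rate must scale with clearance.
CL ratio = 43.6 / 100 = 0.4360
New interval (same dose) = 11.6 / 0.4360 = 26.61 h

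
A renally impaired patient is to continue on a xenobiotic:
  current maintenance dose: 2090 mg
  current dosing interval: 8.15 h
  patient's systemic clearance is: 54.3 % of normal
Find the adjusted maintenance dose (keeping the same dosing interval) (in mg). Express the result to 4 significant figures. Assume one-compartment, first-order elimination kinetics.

1135 mg

To keep the same average steady-state level, dosing rate must scale with clearance.
CL ratio = 54.3 / 100 = 0.5430
New dose (same interval) = 2090 × 0.5430 = 1135 mg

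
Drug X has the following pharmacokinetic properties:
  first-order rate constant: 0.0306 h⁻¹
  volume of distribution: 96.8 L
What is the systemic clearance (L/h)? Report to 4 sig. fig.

CL = k × Vd = 0.0306 × 96.8 = 2.962 L/h

2.962 L/h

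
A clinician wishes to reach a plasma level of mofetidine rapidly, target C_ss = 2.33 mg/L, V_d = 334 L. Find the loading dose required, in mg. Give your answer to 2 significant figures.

LD = Css × Vd = 2.33 × 334 = 778.2 mg

780 mg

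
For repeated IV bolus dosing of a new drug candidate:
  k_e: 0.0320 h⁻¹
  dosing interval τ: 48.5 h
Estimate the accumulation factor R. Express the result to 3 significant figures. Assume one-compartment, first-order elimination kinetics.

1.27

e^(−kτ) = e^(−0.03200 × 48.5) = 0.2118
Accumulation ratio R = 1 / (1 − e^(−kτ)) = 1 / (1 − 0.2118) = 1.269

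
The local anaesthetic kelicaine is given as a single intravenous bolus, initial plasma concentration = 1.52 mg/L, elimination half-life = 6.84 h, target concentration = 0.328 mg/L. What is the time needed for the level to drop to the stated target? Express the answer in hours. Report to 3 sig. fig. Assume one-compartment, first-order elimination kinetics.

15.1 h

k = ln2 / t½ = 0.693147 / 6.84 = 0.1013 h⁻¹
t = ln(C₀ / C) / k = ln(1.520 / 0.328) / 0.1013
  = ln(4.634) / 0.1013 = 1.533 / 0.1013 = 15.13 h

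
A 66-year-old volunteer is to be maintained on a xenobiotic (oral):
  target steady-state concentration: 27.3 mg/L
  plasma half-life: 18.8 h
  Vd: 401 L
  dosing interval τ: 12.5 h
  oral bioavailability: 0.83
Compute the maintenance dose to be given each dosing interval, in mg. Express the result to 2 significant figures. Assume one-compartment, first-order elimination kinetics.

k = ln2 / t½ = 0.693147 / 18.8 = 0.03687 h⁻¹
CL = k × Vd = 0.03687 × 401 = 14.78 L/h
At steady state, F × (Dose/τ) = Css × CL.
Dose = Css × CL × τ / F = 27.3 × 14.78 × 12.5 / 0.83 = 6077 mg

6100 mg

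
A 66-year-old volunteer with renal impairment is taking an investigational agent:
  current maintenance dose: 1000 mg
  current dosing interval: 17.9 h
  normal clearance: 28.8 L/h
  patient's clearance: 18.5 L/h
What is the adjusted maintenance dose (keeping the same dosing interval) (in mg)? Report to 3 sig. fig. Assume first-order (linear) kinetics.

To keep the same average steady-state level, dosing rate must scale with clearance.
CL ratio = 18.5 / 28.8 = 0.6424
New dose (same interval) = 1000 × 0.6424 = 642.4 mg

642 mg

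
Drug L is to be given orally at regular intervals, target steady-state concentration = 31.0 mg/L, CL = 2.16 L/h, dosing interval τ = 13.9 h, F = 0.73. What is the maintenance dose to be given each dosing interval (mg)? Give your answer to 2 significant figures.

At steady state, F × (Dose/τ) = Css × CL.
Dose = Css × CL × τ / F = 31.0 × 2.160 × 13.9 / 0.73 = 1275 mg

1300 mg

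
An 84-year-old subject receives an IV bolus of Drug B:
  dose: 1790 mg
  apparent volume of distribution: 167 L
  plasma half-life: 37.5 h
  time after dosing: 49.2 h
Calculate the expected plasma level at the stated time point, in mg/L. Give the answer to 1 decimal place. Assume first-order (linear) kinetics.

4.3 mg/L

C₀ = Dose / Vd = 1790 / 167 = 10.72 mg/L
k = ln2 / t½ = 0.693147 / 37.5 = 0.01848 h⁻¹
C = C₀ · e^(−k·t) = 10.72 × e^(−0.01848 × 49.2)
  = 10.72 × 0.4028 = 4.318 mg/L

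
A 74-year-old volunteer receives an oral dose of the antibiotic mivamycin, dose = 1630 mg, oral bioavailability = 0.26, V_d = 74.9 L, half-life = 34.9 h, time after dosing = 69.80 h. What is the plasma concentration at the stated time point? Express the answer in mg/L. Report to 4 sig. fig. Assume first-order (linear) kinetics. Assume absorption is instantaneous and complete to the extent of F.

Amount reaching circulation = F × Dose = 0.26 × 1630 = 423.8 mg
C₀ = F·Dose / Vd = 423.8 / 74.9 = 5.658 mg/L
k = ln2 / t½ = 0.693147 / 34.9 = 0.01986 h⁻¹
t / t½ = 69.80 / 34.9 = 2 half-lives
C = C₀ × (1/2)^2 = 5.658 × 0.2500 = 1.415 mg/L

1.415 mg/L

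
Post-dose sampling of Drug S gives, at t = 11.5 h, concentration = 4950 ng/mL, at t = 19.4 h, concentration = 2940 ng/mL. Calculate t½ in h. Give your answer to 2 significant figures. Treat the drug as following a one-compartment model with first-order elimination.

11 h

k = ln(C₁/C₂) / (t₂ − t₁) = ln(4950/2940) / (19.4 − 11.5)
  = 0.5210 / 7.900 = 0.06595 h⁻¹
t½ = ln2 / k = 0.693147 / 0.06595 = 10.51 h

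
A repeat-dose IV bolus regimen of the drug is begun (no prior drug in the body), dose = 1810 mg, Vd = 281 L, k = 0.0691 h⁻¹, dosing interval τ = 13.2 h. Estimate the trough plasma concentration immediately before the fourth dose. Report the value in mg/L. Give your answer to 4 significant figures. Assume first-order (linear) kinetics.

4.044 mg/L

C₀ per dose = Dose / Vd = 1810 / 281 = 6.441 mg/L
Fraction remaining after one interval: r = e^(−kτ) = e^(−0.06910 × 13.2) = 0.4017
Before dose 4, 3 doses have been given (aged 1τ, 2τ, 3τ).
C_trough = C₀ × (r + r² + … + r^3) = C₀ × r(1−r^3)/(1−r)
        = 6.441 × 0.4017 × (1 − 0.06482) / (1 − 0.4017) = 4.044 mg/L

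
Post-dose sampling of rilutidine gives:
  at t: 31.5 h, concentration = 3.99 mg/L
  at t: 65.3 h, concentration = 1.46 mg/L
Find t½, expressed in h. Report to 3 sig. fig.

k = ln(C₁/C₂) / (t₂ − t₁) = ln(3.99/1.46) / (65.3 − 31.5)
  = 1.005 / 33.80 = 0.02973 h⁻¹
t½ = ln2 / k = 0.693147 / 0.02973 = 23.31 h

23.3 h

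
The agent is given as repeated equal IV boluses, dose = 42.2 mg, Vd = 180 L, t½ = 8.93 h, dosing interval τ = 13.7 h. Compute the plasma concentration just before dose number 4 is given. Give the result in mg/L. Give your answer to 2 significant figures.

C₀ per dose = Dose / Vd = 42.2 / 180 = 0.2344 mg/L
k = ln2 / t½ = 0.693147 / 8.93 = 0.07762 h⁻¹
Fraction remaining after one interval: r = e^(−kτ) = e^(−0.07762 × 13.7) = 0.3453
Before dose 4, 3 doses have been given (aged 1τ, 2τ, 3τ).
C_trough = C₀ × (r + r² + … + r^3) = C₀ × r(1−r^3)/(1−r)
        = 0.2344 × 0.3453 × (1 − 0.04117) / (1 − 0.3453) = 0.1185 mg/L

0.12 mg/L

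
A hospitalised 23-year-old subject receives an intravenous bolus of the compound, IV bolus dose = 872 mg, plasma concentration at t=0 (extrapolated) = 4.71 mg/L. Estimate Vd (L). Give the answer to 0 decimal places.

185 L

Vd = Dose / C₀ = 872.0 / 4.71 = 185.1 L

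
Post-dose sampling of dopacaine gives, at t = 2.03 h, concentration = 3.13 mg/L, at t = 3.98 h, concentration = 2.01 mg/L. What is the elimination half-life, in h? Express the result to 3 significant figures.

k = ln(C₁/C₂) / (t₂ − t₁) = ln(3.13/2.01) / (3.98 − 2.03)
  = 0.4429 / 1.950 = 0.2271 h⁻¹
t½ = ln2 / k = 0.693147 / 0.2271 = 3.052 h

3.05 h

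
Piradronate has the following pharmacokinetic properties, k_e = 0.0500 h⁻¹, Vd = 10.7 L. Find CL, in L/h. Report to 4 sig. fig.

0.5350 L/h

CL = k × Vd = 0.0500 × 10.7 = 0.5350 L/h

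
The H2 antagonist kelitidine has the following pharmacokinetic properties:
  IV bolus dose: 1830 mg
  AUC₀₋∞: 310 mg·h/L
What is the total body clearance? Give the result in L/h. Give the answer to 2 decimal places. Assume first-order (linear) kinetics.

CL = Dose / AUC = 1830 / 310 = 5.903 L/h

5.90 L/h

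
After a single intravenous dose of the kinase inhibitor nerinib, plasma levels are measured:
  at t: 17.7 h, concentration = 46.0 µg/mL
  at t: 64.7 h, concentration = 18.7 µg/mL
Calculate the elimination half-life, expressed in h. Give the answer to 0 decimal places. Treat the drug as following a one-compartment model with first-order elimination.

36 h

k = ln(C₁/C₂) / (t₂ − t₁) = ln(46.0/18.7) / (64.7 − 17.7)
  = 0.9001 / 47.00 = 0.01915 h⁻¹
t½ = ln2 / k = 0.693147 / 0.01915 = 36.20 h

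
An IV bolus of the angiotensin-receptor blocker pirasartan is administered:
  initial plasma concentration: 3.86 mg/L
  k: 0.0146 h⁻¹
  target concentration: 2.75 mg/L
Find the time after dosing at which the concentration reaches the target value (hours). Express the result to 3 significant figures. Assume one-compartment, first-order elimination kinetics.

23.2 h

t = ln(C₀ / C) / k = ln(3.860 / 2.75) / 0.01460
  = ln(1.404) / 0.01460 = 0.3393 / 0.01460 = 23.24 h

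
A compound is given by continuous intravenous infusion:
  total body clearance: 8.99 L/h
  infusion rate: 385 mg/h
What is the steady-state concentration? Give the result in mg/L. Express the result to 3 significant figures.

42.8 mg/L

At steady state Css = R₀ / CL = 385 / 8.990 = 42.83 mg/L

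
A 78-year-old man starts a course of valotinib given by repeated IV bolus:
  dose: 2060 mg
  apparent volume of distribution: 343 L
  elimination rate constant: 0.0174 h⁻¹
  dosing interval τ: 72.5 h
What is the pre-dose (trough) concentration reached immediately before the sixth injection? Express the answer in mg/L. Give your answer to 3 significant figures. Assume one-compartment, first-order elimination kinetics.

2.37 mg/L

C₀ per dose = Dose / Vd = 2060 / 343 = 6.006 mg/L
Fraction remaining after one interval: r = e^(−kτ) = e^(−0.01740 × 72.5) = 0.2832
Before dose 6, 5 doses have been given (aged 1τ, 2τ, 3τ, 4τ, 5τ).
C_trough = C₀ × (r + r² + … + r^5) = C₀ × r(1−r^5)/(1−r)
        = 6.006 × 0.2832 × (1 − 0.001822) / (1 − 0.2832) = 2.369 mg/L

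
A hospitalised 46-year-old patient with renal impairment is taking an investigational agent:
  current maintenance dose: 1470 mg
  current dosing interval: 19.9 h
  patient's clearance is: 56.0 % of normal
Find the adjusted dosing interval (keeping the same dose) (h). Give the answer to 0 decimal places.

To keep the same average steady-state level, dosing rate must scale with clearance.
CL ratio = 56.0 / 100 = 0.5600
New interval (same dose) = 19.9 / 0.5600 = 35.54 h

36 h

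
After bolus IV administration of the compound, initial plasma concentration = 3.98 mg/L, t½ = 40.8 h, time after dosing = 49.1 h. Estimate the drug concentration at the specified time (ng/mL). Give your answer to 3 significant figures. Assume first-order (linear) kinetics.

k = ln2 / t½ = 0.693147 / 40.8 = 0.01699 h⁻¹
C = C₀ · e^(−k·t) = 3.980 × e^(−0.01699 × 49.1)
  = 3.980 × 0.4342 = 1.728 mg/L
Convert: 1.728 mg/L × 1000 = 1728 ng/mL

1730 ng/mL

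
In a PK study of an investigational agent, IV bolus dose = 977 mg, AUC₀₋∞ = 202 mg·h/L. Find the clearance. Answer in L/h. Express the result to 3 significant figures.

4.84 L/h

CL = Dose / AUC = 977 / 202 = 4.837 L/h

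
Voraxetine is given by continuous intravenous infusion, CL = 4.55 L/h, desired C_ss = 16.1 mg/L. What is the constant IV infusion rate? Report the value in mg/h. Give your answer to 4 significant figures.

73.26 mg/h

At steady state, infusion rate R₀ = Css × CL = 16.1 × 4.550 = 73.26 mg/h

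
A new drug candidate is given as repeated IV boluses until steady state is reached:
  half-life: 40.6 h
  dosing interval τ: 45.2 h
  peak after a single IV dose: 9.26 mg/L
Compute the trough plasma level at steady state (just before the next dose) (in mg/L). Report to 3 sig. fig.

7.96 mg/L

k = ln2 / t½ = 0.693147 / 40.6 = 0.01707 h⁻¹
e^(−kτ) = e^(−0.01707 × 45.2) = 0.4623
Accumulation ratio R = 1 / (1 − e^(−kτ)) = 1 / (1 − 0.4623) = 1.860
Steady-state trough = C₀ × R × e^(−kτ) = 9.26 × 1.860 × 0.4623 = 7.962 mg/L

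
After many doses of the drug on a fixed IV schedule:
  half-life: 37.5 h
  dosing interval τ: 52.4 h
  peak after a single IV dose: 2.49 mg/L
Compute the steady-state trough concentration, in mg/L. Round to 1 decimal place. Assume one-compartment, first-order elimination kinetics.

1.5 mg/L

k = ln2 / t½ = 0.693147 / 37.5 = 0.01848 h⁻¹
e^(−kτ) = e^(−0.01848 × 52.4) = 0.3797
Accumulation ratio R = 1 / (1 − e^(−kτ)) = 1 / (1 − 0.3797) = 1.612
Steady-state trough = C₀ × R × e^(−kτ) = 2.49 × 1.612 × 0.3797 = 1.524 mg/L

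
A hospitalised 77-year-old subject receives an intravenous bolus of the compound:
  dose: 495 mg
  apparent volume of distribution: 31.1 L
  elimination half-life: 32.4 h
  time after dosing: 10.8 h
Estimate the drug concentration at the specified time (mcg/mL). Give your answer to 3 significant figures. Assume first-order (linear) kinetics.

12.6 mcg/mL

C₀ = Dose / Vd = 495.0 / 31.1 = 15.92 mg/L
k = ln2 / t½ = 0.693147 / 32.4 = 0.02139 h⁻¹
C = C₀ · e^(−k·t) = 15.92 × e^(−0.02139 × 10.8)
  = 15.92 × 0.7937 = 12.64 mg/L
(12.64 mg/L = 12.64 mcg/mL)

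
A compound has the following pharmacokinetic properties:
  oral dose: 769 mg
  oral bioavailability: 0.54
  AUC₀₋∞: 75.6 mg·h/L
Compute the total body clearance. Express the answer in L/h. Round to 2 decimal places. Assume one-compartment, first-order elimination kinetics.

CL = F·Dose / AUC = 0.54 × 769 / 75.6 = 5.493 L/h

5.49 L/h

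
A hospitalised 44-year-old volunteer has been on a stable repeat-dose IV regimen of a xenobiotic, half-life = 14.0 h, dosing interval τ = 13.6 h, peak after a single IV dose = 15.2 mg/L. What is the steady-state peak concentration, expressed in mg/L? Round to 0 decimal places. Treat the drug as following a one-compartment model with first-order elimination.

k = ln2 / t½ = 0.693147 / 14.0 = 0.04951 h⁻¹
e^(−kτ) = e^(−0.04951 × 13.6) = 0.5100
Accumulation ratio R = 1 / (1 − e^(−kτ)) = 1 / (1 − 0.5100) = 2.041
Steady-state peak = C₀ × R = 15.2 × 2.041 = 31.02 mg/L

31 mg/L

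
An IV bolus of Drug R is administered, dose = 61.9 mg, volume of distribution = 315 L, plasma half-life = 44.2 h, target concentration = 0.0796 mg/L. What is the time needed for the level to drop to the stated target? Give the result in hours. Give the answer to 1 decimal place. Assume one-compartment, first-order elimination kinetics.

57.6 h

C₀ = Dose / Vd = 61.90 / 315 = 0.1965 mg/L
k = ln2 / t½ = 0.693147 / 44.2 = 0.01568 h⁻¹
t = ln(C₀ / C) / k = ln(0.1965 / 0.0796) / 0.01568
  = ln(2.469) / 0.01568 = 0.9038 / 0.01568 = 57.64 h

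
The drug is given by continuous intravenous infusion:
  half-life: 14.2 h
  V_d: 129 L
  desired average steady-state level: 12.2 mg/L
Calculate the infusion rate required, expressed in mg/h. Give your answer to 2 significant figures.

k = ln2 / t½ = 0.693147 / 14.2 = 0.04881 h⁻¹
CL = k × Vd = 0.04881 × 129 = 6.296 L/h
At steady state, infusion rate R₀ = Css × CL = 12.2 × 6.296 = 76.81 mg/h

77 mg/h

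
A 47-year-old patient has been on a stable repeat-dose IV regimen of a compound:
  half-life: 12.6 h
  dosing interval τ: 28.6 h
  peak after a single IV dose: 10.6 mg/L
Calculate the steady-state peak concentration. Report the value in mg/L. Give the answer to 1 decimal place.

13.4 mg/L

k = ln2 / t½ = 0.693147 / 12.6 = 0.05501 h⁻¹
e^(−kτ) = e^(−0.05501 × 28.6) = 0.2074
Accumulation ratio R = 1 / (1 − e^(−kτ)) = 1 / (1 − 0.2074) = 1.262
Steady-state peak = C₀ × R = 10.6 × 1.262 = 13.38 mg/L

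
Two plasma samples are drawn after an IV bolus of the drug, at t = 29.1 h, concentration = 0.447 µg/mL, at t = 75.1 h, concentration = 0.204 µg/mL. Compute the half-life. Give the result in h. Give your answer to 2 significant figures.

k = ln(C₁/C₂) / (t₂ − t₁) = ln(0.447/0.204) / (75.1 − 29.1)
  = 0.7844 / 46.00 = 0.01705 h⁻¹
t½ = ln2 / k = 0.693147 / 0.01705 = 40.65 h

41 h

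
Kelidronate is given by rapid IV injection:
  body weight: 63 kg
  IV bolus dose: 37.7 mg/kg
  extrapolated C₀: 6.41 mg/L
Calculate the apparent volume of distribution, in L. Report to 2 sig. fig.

Dose = 37.7 × 63 = 2375 mg
Vd = Dose / C₀ = 2375 / 6.41 = 370.5 L

370 L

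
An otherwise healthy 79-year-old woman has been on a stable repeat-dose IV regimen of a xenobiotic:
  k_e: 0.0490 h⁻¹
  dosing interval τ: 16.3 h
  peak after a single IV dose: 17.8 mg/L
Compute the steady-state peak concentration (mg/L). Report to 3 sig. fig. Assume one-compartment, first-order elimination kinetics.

e^(−kτ) = e^(−0.04900 × 16.3) = 0.4499
Accumulation ratio R = 1 / (1 − e^(−kτ)) = 1 / (1 − 0.4499) = 1.818
Steady-state peak = C₀ × R = 17.8 × 1.818 = 32.36 mg/L

32.4 mg/L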